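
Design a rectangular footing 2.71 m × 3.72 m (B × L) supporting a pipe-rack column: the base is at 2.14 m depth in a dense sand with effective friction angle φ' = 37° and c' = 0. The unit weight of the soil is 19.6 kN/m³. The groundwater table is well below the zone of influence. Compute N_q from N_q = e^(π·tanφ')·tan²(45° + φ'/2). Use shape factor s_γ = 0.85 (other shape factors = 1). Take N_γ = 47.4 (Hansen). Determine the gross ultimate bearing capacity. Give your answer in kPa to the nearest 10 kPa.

q_ult ≈ 2870 kPa

tan37° = 0.7536, so N_q = e^(π×0.7536)·tan²(63.5°) = 10.669 × 4.023 = 42.92.
q = γ·D_f = 19.6 × 2.14 = 41.944 kPa.
q·N_q = 41.944 × 42.92 = 1800.2 kPa
0.5·γ·B·N_γ·s_γ = 0.5 × 19.6 × 2.71 × 47.4 × 0.85 = 1070 kPa
q_ult = 1800.2 + 1070 = 2870.3 kPa.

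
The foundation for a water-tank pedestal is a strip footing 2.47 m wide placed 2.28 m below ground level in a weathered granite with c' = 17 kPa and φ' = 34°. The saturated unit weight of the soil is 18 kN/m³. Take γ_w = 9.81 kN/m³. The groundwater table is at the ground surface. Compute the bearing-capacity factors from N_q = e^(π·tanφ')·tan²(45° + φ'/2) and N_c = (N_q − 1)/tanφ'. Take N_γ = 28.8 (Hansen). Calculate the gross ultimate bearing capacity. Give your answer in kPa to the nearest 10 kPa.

q_ult ≈ 1560 kPa

tan34° = 0.6745, so N_q = e^(π×0.6745)·tan²(62°) = 8.323 × 3.537 = 29.44.
N_c = (29.44 − 1)/tan34° = 42.16.
γ' = 18 − 9.81 = 8.19 kN/m³ (submerged throughout). q = 8.19 × 2.28 = 18.673 kPa; the same γ' applies in the ½γBN_γ term.
c·N_c = 17 × 42.164 = 716.78 kPa
q·N_q = 18.673 × 29.44 = 549.74 kPa
0.5·γ·B·N_γ = 0.5 × 8.19 × 2.47 × 28.8 = 291.3 kPa
q_ult = 716.78 + 549.74 + 291.3 = 1557.8 kPa.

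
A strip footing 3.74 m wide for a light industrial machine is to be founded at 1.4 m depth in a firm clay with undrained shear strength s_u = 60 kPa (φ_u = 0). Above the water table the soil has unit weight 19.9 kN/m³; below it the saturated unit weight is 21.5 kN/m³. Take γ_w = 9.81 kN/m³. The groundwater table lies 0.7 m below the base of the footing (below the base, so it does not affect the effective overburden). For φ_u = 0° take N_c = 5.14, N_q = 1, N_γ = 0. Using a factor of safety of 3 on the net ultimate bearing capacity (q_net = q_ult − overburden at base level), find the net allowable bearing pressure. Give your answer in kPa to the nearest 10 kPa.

Overburden at base level: q = 19.9 × 1.4 = 27.86 kPa.
Cohesion term c·N_c = 60 × 5.14 = 308.4 kPa; surcharge term q·N_q = 27.86 × 1 = 27.86 kPa.
q_ult = 308.4 + 27.86 = 336.26 kPa.
q_net = 336.26 − 27.86 = 308.4 kPa.
q_all(net) = 308.4 / 3 = 102.8 kPa.

q_all(net) ≈ 100 kPa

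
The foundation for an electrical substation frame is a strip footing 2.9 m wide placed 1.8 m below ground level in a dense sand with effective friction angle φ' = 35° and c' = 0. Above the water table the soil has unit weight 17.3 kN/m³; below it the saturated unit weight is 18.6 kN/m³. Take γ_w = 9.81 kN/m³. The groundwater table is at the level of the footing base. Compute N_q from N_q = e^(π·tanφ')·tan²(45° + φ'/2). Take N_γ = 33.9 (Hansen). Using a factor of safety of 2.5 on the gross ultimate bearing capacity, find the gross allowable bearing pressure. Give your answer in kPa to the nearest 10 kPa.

q_all ≈ 590 kPa

N_q = e^(π·tan35°)·tan²(62.5°) = 33.3.
q = γ·D_f = 17.3 × 1.8 = 31.14 kPa.
For the ½γBN_γ term take γ' = 18.6 − 9.81 = 8.79 kN/m³ (soil below base is submerged).
q·N_q = 31.14 × 33.296 = 1036.8 kPa
0.5·γ·B·N_γ = 0.5 × 8.79 × 2.9 × 33.9 = 432.07 kPa
q_ult = 1036.8 + 432.07 = 1468.9 kPa.
q_all = 1468.9 / 2.5 = 587.57 kPa.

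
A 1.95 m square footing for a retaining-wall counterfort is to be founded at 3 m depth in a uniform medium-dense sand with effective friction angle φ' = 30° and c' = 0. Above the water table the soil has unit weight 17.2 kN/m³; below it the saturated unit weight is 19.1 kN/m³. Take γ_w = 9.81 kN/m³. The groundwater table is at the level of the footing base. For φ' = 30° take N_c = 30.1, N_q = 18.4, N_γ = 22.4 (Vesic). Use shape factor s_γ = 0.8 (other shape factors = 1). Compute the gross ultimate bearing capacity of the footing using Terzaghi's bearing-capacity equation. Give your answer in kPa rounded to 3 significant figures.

q_ult ≈ 1110 kPa

Effective surcharge at the founding depth q = γ·D_f = 17.2 × 3 = 51.6 kPa.
The water table coincides with the base, so in the self-weight term γ → γ' = 9.29 kN/m³.
q_ult = q·N_q + 0.5·γ·B·N_γ·s_γ
     = 51.6 × 18.4 + 0.5 × 9.29 × 1.95 × 22.4 × 0.8
     = 949.44 + 162.31 = 1111.8 kPa.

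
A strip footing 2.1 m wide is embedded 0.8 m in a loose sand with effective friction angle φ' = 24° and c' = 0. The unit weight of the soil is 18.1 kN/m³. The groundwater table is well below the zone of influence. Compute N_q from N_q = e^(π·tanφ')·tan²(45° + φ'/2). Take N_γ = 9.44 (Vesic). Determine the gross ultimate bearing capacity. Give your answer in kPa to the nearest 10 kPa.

q_ult ≈ 320 kPa

tan24° = 0.4452, so N_q = e^(π×0.4452)·tan²(57°) = 4.05 × 2.371 = 9.6.
q = γ·D_f = 18.1 × 0.8 = 14.48 kPa.
q·N_q = 14.48 × 9.6034 = 139.06 kPa
0.5·γ·B·N_γ = 0.5 × 18.1 × 2.1 × 9.44 = 179.41 kPa
q_ult = 139.06 + 179.41 = 318.46 kPa.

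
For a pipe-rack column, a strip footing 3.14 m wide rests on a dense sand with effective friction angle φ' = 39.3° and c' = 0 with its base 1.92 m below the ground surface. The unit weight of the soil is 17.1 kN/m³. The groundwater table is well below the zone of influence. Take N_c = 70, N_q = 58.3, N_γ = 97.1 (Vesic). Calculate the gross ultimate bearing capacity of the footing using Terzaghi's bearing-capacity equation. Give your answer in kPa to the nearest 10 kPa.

q = γ·D_f = 17.1 × 1.92 = 32.832 kPa.
q·N_q = 32.832 × 58.3 = 1914.1 kPa
0.5·γ·B·N_γ = 0.5 × 17.1 × 3.14 × 97.1 = 2606.8 kPa
q_ult = 1914.1 + 2606.8 = 4520.9 kPa.

q_ult ≈ 4520 kPa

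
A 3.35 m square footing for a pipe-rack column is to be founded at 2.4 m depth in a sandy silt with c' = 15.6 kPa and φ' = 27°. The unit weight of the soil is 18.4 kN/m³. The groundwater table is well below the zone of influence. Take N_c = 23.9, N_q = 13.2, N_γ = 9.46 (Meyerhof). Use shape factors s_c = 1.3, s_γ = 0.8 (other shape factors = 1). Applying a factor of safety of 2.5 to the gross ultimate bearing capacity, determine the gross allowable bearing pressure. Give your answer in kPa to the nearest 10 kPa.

q_all ≈ 520 kPa

Effective surcharge at the founding depth q = γ·D_f = 18.4 × 2.4 = 44.16 kPa.
q_ult = c·N_c·s_c + q·N_q + 0.5·γ·B·N_γ·s_γ
     = 15.6 × 23.9 × 1.3 + 44.16 × 13.2 + 0.5 × 18.4 × 3.35 × 9.46 × 0.8
     = 484.69 + 582.91 + 233.25 = 1300.8 kPa.
q_all = q_ult / FS = 1300.8 / 2.5 = 520.34 kPa.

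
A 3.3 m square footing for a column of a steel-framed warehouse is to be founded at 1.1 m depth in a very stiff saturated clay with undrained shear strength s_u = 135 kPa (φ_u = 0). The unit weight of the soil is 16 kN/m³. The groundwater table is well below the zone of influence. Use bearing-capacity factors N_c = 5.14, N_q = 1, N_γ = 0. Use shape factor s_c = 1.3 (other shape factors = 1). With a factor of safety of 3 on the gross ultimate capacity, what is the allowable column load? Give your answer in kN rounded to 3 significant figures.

P_all ≈ 3340 kN

q = γ·D_f = 16 × 1.1 = 17.6 kPa.
c·N_c·s_c = 135 × 5.14 × 1.3 = 902.07 kPa
q·N_q = 17.6 × 1 = 17.6 kPa
q_ult = 902.07 + 17.6 = 919.67 kPa.
Gross allowable pressure q_all = 919.67 / 3 = 306.56 kPa.
Footing area = 10.89 m², so allowable column load = 306.56 × 10.89 = 3338.4 kN.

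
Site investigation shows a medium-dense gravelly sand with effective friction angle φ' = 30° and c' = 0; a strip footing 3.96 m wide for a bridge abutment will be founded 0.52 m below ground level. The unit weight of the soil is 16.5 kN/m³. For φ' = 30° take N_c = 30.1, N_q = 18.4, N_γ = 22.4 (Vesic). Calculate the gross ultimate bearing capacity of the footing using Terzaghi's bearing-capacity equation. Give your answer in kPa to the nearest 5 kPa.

q_ult ≈ 890 kPa

q = γ·D_f = 16.5 × 0.52 = 8.58 kPa.
q·N_q = 8.58 × 18.4 = 157.87 kPa
0.5·γ·B·N_γ = 0.5 × 16.5 × 3.96 × 22.4 = 731.81 kPa
q_ult = 157.87 + 731.81 = 889.68 kPa.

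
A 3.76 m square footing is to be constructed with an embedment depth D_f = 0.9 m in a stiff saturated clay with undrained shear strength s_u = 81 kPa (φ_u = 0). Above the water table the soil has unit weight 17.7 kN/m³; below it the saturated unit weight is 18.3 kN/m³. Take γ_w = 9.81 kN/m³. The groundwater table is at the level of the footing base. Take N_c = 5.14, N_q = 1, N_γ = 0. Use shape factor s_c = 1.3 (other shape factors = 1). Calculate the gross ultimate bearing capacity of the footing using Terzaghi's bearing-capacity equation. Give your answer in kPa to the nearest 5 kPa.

q_ult ≈ 555 kPa

q = γ·D_f = 17.7 × 0.9 = 15.93 kPa.
c·N_c·s_c = 81 × 5.14 × 1.3 = 541.24 kPa
q·N_q = 15.93 × 1 = 15.93 kPa
q_ult = 541.24 + 15.93 = 557.17 kPa.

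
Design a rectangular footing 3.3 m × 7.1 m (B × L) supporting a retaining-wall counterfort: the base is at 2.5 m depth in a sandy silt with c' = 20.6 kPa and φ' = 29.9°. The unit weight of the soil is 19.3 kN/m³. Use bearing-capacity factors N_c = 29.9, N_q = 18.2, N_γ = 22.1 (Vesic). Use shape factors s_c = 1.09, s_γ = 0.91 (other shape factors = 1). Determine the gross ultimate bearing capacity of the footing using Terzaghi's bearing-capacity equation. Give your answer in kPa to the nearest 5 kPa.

q_ult ≈ 2190 kPa

Overburden at base level: q = 19.3 × 2.5 = 48.25 kPa.
Cohesion term c·N_c·s_c = 20.6 × 29.9 × 1.09 = 671.37 kPa; surcharge term q·N_q = 48.25 × 18.2 = 878.15 kPa; self-weight term 0.5·γ·B·N_γ·s_γ = 0.5 × 19.3 × 3.3 × 22.1 × 0.91 = 640.43 kPa.
q_ult = 671.37 + 878.15 + 640.43 = 2190 kPa.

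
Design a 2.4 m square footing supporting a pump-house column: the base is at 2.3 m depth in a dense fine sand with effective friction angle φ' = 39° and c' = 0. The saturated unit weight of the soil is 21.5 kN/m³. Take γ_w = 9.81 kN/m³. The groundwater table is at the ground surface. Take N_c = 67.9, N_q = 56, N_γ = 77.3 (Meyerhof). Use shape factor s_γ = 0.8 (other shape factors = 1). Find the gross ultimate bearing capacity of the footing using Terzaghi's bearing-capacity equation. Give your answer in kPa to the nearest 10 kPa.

γ' = 21.5 − 9.81 = 11.69 kN/m³ (submerged throughout). q = 11.69 × 2.3 = 26.887 kPa; the same γ' applies in the ½γBN_γ term.
q·N_q = 26.887 × 56 = 1505.7 kPa
0.5·γ·B·N_γ·s_γ = 0.5 × 11.69 × 2.4 × 77.3 × 0.8 = 867.49 kPa
q_ult = 1505.7 + 867.49 = 2373.2 kPa.

q_ult ≈ 2370 kPa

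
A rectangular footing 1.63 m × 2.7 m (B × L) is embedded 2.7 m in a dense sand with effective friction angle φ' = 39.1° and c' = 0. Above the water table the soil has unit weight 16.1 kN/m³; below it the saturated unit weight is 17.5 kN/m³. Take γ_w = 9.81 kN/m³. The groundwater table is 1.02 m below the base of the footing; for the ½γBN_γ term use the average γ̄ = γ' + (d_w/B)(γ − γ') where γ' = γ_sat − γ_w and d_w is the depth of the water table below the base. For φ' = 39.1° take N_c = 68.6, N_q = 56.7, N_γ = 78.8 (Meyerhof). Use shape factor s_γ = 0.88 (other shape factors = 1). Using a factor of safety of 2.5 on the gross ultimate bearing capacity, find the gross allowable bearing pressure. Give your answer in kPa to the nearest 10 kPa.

Effective surcharge at the founding depth q = γ·D_f = 16.1 × 2.7 = 43.47 kPa.
With d_w = 1.02 m < B, γ̄ = 7.69 + (1.02/1.63) × (16.1 − 7.69) = 12.953 kN/m³.
q_ult = q·N_q + 0.5·γ·B·N_γ·s_γ
     = 43.47 × 56.7 + 0.5 × 12.953 × 1.63 × 78.8 × 0.88
     = 2464.7 + 732.03 = 3196.8 kPa.
q_all = 3196.8 / 2.5 = 1278.7 kPa.

q_all ≈ 1280 kPa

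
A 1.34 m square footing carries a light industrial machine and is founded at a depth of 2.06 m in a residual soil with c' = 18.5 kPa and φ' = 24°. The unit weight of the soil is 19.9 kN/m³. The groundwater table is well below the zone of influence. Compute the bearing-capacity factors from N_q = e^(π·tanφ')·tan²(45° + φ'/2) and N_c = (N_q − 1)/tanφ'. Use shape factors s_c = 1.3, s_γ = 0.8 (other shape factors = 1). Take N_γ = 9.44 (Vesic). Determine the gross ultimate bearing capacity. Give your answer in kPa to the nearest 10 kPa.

tan24° = 0.4452, so N_q = e^(π×0.4452)·tan²(57°) = 4.05 × 2.371 = 9.6.
N_c = (9.6 − 1)/tan24° = 19.32.
Overburden at base level: q = 19.9 × 2.06 = 40.994 kPa.
Cohesion term c·N_c·s_c = 18.5 × 19.324 × 1.3 = 464.73 kPa; surcharge term q·N_q = 40.994 × 9.6034 = 393.68 kPa; self-weight term 0.5·γ·B·N_γ·s_γ = 0.5 × 19.9 × 1.34 × 9.44 × 0.8 = 100.69 kPa.
q_ult = 464.73 + 393.68 + 100.69 = 959.1 kPa.

q_ult ≈ 960 kPa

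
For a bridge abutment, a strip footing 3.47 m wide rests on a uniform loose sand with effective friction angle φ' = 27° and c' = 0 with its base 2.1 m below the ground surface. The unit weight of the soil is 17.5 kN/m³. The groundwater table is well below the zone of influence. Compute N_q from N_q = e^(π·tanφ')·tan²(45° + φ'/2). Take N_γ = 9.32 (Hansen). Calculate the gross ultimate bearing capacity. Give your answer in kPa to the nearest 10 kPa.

q_ult ≈ 770 kPa

tan27° = 0.5095, so N_q = e^(π×0.5095)·tan²(58.5°) = 4.957 × 2.663 = 13.2.
q = γ·D_f = 17.5 × 2.1 = 36.75 kPa.
q·N_q = 36.75 × 13.199 = 485.07 kPa
0.5·γ·B·N_γ = 0.5 × 17.5 × 3.47 × 9.32 = 282.98 kPa
q_ult = 485.07 + 282.98 = 768.05 kPa.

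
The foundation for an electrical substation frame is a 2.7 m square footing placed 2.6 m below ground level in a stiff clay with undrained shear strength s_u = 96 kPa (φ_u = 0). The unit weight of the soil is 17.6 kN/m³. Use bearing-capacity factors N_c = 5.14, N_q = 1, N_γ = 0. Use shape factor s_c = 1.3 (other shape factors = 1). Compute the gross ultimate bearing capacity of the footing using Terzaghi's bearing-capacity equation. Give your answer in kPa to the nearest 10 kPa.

Effective surcharge at the founding depth q = γ·D_f = 17.6 × 2.6 = 45.76 kPa.
q_ult = c·N_c·s_c + q·N_q
     = 96 × 5.14 × 1.3 + 45.76 × 1
     = 641.47 + 45.76 = 687.23 kPa.

q_ult ≈ 690 kPa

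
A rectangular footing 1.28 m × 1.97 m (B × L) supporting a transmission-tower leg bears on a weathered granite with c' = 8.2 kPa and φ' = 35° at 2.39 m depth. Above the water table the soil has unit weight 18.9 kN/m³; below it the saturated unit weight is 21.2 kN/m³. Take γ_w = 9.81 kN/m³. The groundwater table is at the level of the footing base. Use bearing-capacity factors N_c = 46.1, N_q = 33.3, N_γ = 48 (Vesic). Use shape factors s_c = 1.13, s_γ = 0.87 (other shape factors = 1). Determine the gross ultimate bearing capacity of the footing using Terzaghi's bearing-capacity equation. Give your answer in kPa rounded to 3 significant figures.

Effective surcharge at the founding depth q = γ·D_f = 18.9 × 2.39 = 45.171 kPa.
The water table coincides with the base, so in the self-weight term γ → γ' = 11.39 kN/m³.
q_ult = c·N_c·s_c + q·N_q + 0.5·γ·B·N_γ·s_γ
     = 8.2 × 46.1 × 1.13 + 45.171 × 33.3 + 0.5 × 11.39 × 1.28 × 48 × 0.87
     = 427.16 + 1504.2 + 304.41 = 2235.8 kPa.

q_ult ≈ 2240 kPa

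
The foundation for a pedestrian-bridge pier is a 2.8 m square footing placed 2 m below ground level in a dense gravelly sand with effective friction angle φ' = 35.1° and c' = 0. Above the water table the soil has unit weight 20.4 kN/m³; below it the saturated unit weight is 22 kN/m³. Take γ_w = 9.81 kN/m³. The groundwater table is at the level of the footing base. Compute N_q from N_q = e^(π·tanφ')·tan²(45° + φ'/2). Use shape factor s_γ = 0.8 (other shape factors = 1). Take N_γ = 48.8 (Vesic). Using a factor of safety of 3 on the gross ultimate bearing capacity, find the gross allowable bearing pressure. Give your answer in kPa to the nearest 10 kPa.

N_q = e^(π·tan35.1°)·tan²(62.55°) = 33.71.
Effective surcharge at the founding depth q = γ·D_f = 20.4 × 2 = 40.8 kPa.
The water table coincides with the base, so in the self-weight term γ → γ' = 12.19 kN/m³.
q_ult = q·N_q + 0.5·γ·B·N_γ·s_γ
     = 40.8 × 33.713 + 0.5 × 12.19 × 2.8 × 48.8 × 0.8
     = 1375.5 + 666.26 = 2041.7 kPa.
q_all = 2041.7 / 3 = 680.58 kPa.

q_all ≈ 680 kPa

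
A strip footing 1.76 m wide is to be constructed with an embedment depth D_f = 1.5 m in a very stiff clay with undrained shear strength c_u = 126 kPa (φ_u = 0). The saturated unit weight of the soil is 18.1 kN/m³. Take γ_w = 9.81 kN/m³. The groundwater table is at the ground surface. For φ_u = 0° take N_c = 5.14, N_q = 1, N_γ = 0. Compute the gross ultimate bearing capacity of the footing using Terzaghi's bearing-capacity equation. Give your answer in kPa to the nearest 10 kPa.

q_ult ≈ 660 kPa

γ' = 18.1 − 9.81 = 8.29 kN/m³ (submerged throughout). q = 8.29 × 1.5 = 12.435 kPa.
c·N_c = 126 × 5.14 = 647.64 kPa
q·N_q = 12.435 × 1 = 12.435 kPa
q_ult = 647.64 + 12.435 = 660.08 kPa.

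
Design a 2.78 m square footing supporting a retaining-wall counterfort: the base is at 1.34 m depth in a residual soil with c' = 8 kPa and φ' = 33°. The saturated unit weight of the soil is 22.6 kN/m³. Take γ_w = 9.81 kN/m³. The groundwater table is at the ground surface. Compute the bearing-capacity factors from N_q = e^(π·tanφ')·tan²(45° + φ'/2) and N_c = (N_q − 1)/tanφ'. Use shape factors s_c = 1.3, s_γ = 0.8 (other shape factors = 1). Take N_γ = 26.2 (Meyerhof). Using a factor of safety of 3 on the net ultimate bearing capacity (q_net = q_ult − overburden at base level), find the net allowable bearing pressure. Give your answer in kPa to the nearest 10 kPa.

N_q = e^(π·tan33°)·tan²(61.5°) = 26.09; N_c = (N_q − 1)/tanφ' = 38.64.
Water table at ground surface, so effective unit weight γ' = 22.6 − 9.81 = 12.79 kN/m³ is used throughout; overburden q = 12.79 × 1.34 = 17.139 kPa; the same γ' applies in the ½γBN_γ term.
Cohesion term c·N_c·s_c = 8 × 38.638 × 1.3 = 401.84 kPa; surcharge term q·N_q = 17.139 × 26.092 = 447.18 kPa; self-weight term 0.5·γ·B·N_γ·s_γ = 0.5 × 12.79 × 2.78 × 26.2 × 0.8 = 372.63 kPa.
q_ult = 401.84 + 447.18 + 372.63 = 1221.6 kPa.
q_net = 1221.6 − 17.139 = 1204.5 kPa.
q_all(net) = 1204.5 / 3 = 401.5 kPa.

q_all(net) ≈ 400 kPa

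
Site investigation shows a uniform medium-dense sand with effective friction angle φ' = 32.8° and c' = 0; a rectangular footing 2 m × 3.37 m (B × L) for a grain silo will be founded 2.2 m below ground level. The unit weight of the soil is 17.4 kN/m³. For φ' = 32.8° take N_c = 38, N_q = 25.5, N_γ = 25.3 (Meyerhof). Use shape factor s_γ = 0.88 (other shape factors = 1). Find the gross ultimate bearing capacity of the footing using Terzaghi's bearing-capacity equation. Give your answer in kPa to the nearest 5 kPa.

q = γ·D_f = 17.4 × 2.2 = 38.28 kPa.
q·N_q = 38.28 × 25.5 = 976.14 kPa
0.5·γ·B·N_γ·s_γ = 0.5 × 17.4 × 2 × 25.3 × 0.88 = 387.39 kPa
q_ult = 976.14 + 387.39 = 1363.5 kPa.

q_ult ≈ 1365 kPa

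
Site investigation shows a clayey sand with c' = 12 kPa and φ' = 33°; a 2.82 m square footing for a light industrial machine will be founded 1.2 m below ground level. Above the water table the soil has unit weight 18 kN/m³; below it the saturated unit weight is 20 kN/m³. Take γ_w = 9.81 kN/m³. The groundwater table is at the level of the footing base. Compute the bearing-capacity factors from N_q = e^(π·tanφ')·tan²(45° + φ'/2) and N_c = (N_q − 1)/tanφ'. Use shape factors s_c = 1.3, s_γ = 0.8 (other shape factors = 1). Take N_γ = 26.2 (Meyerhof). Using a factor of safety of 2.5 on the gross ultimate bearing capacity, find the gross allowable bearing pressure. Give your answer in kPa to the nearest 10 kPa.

q_all ≈ 590 kPa

N_q = e^(π·tan33°)·tan²(61.5°) = 26.09; N_c = (N_q − 1)/tanφ' = 38.64.
q = γ·D_f = 18 × 1.2 = 21.6 kPa.
For the ½γBN_γ term take γ' = 20 − 9.81 = 10.19 kN/m³ (soil below base is submerged).
c·N_c·s_c = 12 × 38.638 × 1.3 = 602.76 kPa
q·N_q = 21.6 × 26.092 = 563.59 kPa
0.5·γ·B·N_γ·s_γ = 0.5 × 10.19 × 2.82 × 26.2 × 0.8 = 301.15 kPa
q_ult = 602.76 + 563.59 + 301.15 = 1467.5 kPa.
q_all = 1467.5 / 2.5 = 587 kPa.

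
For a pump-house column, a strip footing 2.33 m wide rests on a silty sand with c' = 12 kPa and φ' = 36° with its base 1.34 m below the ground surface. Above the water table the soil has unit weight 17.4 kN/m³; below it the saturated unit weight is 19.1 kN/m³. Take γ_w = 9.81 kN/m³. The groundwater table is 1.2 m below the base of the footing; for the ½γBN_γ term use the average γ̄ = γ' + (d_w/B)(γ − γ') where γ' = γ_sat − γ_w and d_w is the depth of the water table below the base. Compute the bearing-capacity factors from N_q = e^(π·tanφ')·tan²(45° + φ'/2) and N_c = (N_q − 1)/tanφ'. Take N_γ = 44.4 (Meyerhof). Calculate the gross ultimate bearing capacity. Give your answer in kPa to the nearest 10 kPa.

q_ult ≈ 2180 kPa

tan36° = 0.7265, so N_q = e^(π×0.7265)·tan²(63°) = 9.801 × 3.852 = 37.75.
N_c = (37.75 − 1)/tan36° = 50.59.
Overburden at base level: q = 17.4 × 1.34 = 23.316 kPa.
The water table is 1.2 m below the base (< B = 2.33 m), so the ½γBN_γ term uses γ̄ = γ' + (d_w/B)(γ − γ') = 9.29 + (1.2/2.33)(17.4 − 9.29) = 13.467 kN/m³.
Cohesion term c·N_c = 12 × 50.585 = 607.03 kPa; surcharge term q·N_q = 23.316 × 37.752 = 880.24 kPa; self-weight term 0.5·γ·B·N_γ = 0.5 × 13.467 × 2.33 × 44.4 = 696.58 kPa.
q_ult = 607.03 + 880.24 + 696.58 = 2183.8 kPa.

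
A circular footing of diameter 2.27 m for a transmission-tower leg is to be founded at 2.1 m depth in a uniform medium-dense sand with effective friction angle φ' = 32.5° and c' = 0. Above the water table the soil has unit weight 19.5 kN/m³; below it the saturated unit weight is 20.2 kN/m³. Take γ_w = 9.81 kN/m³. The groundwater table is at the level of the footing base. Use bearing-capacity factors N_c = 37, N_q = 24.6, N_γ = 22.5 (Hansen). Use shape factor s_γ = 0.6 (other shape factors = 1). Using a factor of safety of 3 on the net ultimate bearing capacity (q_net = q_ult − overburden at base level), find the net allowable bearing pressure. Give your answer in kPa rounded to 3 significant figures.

q_all(net) ≈ 375 kPa

q = γ·D_f = 19.5 × 2.1 = 40.95 kPa.
For the ½γBN_γ term take γ' = 20.2 − 9.81 = 10.39 kN/m³ (soil below base is submerged).
q·N_q = 40.95 × 24.6 = 1007.4 kPa
0.5·γ·B·N_γ·s_γ = 0.5 × 10.39 × 2.27 × 22.5 × 0.6 = 159.2 kPa
q_ult = 1007.4 + 159.2 = 1166.6 kPa.
q_net = 1166.6 − 40.95 = 1125.6 kPa.
q_all(net) = 1125.6 / 3 = 375.21 kPa.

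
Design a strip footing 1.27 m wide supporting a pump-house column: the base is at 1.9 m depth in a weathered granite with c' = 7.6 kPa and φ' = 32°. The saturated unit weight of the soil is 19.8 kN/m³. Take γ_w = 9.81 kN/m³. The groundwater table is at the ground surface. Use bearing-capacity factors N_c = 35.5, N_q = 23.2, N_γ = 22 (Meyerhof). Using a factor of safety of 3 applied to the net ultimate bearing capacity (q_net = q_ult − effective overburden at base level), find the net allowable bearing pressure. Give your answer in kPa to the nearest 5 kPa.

Water table at ground surface, so effective unit weight γ' = 19.8 − 9.81 = 9.99 kN/m³ is used throughout; overburden q = 9.99 × 1.9 = 18.981 kPa; the same γ' applies in the ½γBN_γ term.
Cohesion term c·N_c = 7.6 × 35.5 = 269.8 kPa; surcharge term q·N_q = 18.981 × 23.2 = 440.36 kPa; self-weight term 0.5·γ·B·N_γ = 0.5 × 9.99 × 1.27 × 22 = 139.56 kPa.
q_ult = 269.8 + 440.36 + 139.56 = 849.72 kPa.
Net ultimate: q_net = 849.72 − 18.981 = 830.74 kPa.
q_all(net) = 830.74 / 3 = 276.91 kPa.

q_all(net) ≈ 275 kPa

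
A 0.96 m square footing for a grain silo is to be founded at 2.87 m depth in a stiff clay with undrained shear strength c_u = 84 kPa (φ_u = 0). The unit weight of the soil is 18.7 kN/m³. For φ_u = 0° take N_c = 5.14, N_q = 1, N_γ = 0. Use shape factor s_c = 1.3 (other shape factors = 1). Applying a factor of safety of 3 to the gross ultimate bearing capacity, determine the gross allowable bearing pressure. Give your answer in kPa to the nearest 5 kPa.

q_all ≈ 205 kPa

Overburden at base level: q = 18.7 × 2.87 = 53.669 kPa.
Cohesion term c·N_c·s_c = 84 × 5.14 × 1.3 = 561.29 kPa; surcharge term q·N_q = 53.669 × 1 = 53.669 kPa.
q_ult = 561.29 + 53.669 = 614.96 kPa.
q_all = q_ult / FS = 614.96 / 3 = 204.99 kPa.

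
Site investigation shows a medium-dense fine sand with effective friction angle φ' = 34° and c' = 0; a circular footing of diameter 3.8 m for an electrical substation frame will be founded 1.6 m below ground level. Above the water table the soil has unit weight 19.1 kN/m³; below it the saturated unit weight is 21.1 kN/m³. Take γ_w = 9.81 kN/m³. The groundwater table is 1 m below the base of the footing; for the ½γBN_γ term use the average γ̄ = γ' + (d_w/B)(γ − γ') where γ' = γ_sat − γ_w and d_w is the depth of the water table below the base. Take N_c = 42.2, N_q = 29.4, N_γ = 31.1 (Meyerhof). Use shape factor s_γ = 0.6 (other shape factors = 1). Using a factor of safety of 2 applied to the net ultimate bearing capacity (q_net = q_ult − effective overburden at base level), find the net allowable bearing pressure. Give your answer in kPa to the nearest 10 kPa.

q_all(net) ≈ 670 kPa

Effective surcharge at the founding depth q = γ·D_f = 19.1 × 1.6 = 30.56 kPa.
With d_w = 1 m < B, γ̄ = 11.29 + (1/3.8) × (19.1 − 11.29) = 13.345 kN/m³.
q_ult = q·N_q + 0.5·γ·B·N_γ·s_γ
     = 30.56 × 29.4 + 0.5 × 13.345 × 3.8 × 31.1 × 0.6
     = 898.46 + 473.14 = 1371.6 kPa.
Net ultimate: q_net = 1371.6 − 30.56 = 1341 kPa.
q_all(net) = 1341 / 2 = 670.52 kPa.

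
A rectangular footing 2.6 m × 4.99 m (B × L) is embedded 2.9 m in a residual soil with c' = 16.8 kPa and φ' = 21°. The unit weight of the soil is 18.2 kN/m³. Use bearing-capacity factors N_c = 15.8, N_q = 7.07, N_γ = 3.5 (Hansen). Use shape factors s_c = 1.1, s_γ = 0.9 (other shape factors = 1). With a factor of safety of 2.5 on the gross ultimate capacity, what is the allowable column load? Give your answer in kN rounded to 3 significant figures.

q = γ·D_f = 18.2 × 2.9 = 52.78 kPa.
c·N_c·s_c = 16.8 × 15.8 × 1.1 = 291.98 kPa
q·N_q = 52.78 × 7.07 = 373.15 kPa
0.5·γ·B·N_γ·s_γ = 0.5 × 18.2 × 2.6 × 3.5 × 0.9 = 74.529 kPa
q_ult = 291.98 + 373.15 + 74.529 = 739.67 kPa.
Gross allowable pressure q_all = 739.67 / 2.5 = 295.87 kPa.
Footing area = 12.974 m², so allowable column load = 295.87 × 12.974 = 3838.6 kN.

P_all ≈ 3840 kN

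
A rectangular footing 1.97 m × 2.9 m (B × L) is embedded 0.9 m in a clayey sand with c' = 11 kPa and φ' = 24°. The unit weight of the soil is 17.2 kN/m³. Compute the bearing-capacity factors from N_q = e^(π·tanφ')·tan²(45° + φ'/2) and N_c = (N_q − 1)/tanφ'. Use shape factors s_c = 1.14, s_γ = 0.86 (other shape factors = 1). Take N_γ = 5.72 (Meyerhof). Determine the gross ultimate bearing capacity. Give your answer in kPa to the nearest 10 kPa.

tan24° = 0.4452, so N_q = e^(π×0.4452)·tan²(57°) = 4.05 × 2.371 = 9.6.
N_c = (9.6 − 1)/tan24° = 19.32.
q = γ·D_f = 17.2 × 0.9 = 15.48 kPa.
c·N_c·s_c = 11 × 19.324 × 1.14 = 242.32 kPa
q·N_q = 15.48 × 9.6034 = 148.66 kPa
0.5·γ·B·N_γ·s_γ = 0.5 × 17.2 × 1.97 × 5.72 × 0.86 = 83.341 kPa
q_ult = 242.32 + 148.66 + 83.341 = 474.32 kPa.

q_ult ≈ 470 kPa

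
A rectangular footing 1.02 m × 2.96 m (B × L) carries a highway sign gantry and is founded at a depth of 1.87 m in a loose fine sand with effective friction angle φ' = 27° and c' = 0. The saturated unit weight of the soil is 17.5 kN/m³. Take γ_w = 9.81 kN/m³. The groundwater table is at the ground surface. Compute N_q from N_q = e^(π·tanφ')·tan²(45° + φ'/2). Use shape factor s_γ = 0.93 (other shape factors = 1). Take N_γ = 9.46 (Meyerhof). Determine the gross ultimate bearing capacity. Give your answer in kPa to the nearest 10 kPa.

q_ult ≈ 220 kPa

tan27° = 0.5095, so N_q = e^(π×0.5095)·tan²(58.5°) = 4.957 × 2.663 = 13.2.
Water table at ground surface, so effective unit weight γ' = 17.5 − 9.81 = 7.69 kN/m³ is used throughout; overburden q = 7.69 × 1.87 = 14.38 kPa; the same γ' applies in the ½γBN_γ term.
Surcharge term q·N_q = 14.38 × 13.199 = 189.81 kPa; self-weight term 0.5·γ·B·N_γ·s_γ = 0.5 × 7.69 × 1.02 × 9.46 × 0.93 = 34.504 kPa.
q_ult = 189.81 + 34.504 = 224.31 kPa.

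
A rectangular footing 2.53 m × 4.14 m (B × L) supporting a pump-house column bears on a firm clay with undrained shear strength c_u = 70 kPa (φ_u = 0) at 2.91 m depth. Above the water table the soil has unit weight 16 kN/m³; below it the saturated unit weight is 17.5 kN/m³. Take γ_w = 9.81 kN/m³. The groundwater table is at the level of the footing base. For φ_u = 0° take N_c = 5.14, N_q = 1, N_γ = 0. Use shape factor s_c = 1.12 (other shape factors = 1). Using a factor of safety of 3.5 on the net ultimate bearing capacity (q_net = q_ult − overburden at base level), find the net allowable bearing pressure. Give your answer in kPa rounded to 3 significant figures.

q_all(net) ≈ 115 kPa

q = γ·D_f = 16 × 2.91 = 46.56 kPa.
c·N_c·s_c = 70 × 5.14 × 1.12 = 402.98 kPa
q·N_q = 46.56 × 1 = 46.56 kPa
q_ult = 402.98 + 46.56 = 449.54 kPa.
q_net = 449.54 − 46.56 = 402.98 kPa.
q_all(net) = 402.98 / 3.5 = 115.14 kPa.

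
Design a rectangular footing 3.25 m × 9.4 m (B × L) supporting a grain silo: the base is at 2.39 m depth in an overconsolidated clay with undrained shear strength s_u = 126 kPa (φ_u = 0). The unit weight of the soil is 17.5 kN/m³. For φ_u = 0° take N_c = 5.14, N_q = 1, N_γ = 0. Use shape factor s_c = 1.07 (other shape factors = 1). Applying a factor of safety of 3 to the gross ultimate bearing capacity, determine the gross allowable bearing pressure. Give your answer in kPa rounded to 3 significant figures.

Overburden at base level: q = 17.5 × 2.39 = 41.825 kPa.
Cohesion term c·N_c·s_c = 126 × 5.14 × 1.07 = 692.97 kPa; surcharge term q·N_q = 41.825 × 1 = 41.825 kPa.
q_ult = 692.97 + 41.825 = 734.8 kPa.
q_all = q_ult / FS = 734.8 / 3 = 244.93 kPa.

q_all ≈ 245 kPa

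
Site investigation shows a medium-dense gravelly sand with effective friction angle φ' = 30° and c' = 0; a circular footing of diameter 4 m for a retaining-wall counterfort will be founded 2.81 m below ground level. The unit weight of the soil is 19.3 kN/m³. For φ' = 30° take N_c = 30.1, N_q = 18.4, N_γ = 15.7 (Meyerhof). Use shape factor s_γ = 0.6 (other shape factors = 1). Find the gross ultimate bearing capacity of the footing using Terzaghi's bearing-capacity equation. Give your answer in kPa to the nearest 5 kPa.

q_ult ≈ 1360 kPa

Effective surcharge at the founding depth q = γ·D_f = 19.3 × 2.81 = 54.233 kPa.
q_ult = q·N_q + 0.5·γ·B·N_γ·s_γ
     = 54.233 × 18.4 + 0.5 × 19.3 × 4 × 15.7 × 0.6
     = 997.89 + 363.61 = 1361.5 kPa.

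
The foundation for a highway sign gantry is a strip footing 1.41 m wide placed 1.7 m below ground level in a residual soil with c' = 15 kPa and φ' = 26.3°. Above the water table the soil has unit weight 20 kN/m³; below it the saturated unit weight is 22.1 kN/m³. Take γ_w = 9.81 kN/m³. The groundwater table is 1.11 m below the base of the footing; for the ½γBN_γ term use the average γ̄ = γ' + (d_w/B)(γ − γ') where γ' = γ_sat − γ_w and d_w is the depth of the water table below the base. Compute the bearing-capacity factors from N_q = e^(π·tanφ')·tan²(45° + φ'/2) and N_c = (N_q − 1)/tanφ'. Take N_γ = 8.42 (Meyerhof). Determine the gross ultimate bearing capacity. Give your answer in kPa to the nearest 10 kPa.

tan26.3° = 0.4942, so N_q = e^(π×0.4942)·tan²(58.15°) = 4.724 × 2.591 = 12.24.
N_c = (12.24 − 1)/tan26.3° = 22.74.
Effective surcharge at the founding depth q = γ·D_f = 20 × 1.7 = 34 kPa.
With d_w = 1.11 m < B, γ̄ = 12.29 + (1.11/1.41) × (20 − 12.29) = 18.36 kN/m³.
q_ult = c·N_c + q·N_q + 0.5·γ·B·N_γ
     = 15 × 22.744 + 34 × 12.241 + 0.5 × 18.36 × 1.41 × 8.42
     = 341.16 + 416.18 + 108.98 = 866.32 kPa.

q_ult ≈ 870 kPa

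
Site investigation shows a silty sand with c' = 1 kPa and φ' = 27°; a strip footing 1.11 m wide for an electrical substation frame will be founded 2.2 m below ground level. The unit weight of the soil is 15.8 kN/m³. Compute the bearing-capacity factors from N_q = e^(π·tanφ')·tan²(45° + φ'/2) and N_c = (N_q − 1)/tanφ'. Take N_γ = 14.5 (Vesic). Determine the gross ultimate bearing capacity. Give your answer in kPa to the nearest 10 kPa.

q_ult ≈ 610 kPa

tan27° = 0.5095, so N_q = e^(π×0.5095)·tan²(58.5°) = 4.957 × 2.663 = 13.2.
N_c = (13.2 − 1)/tan27° = 23.94.
Effective surcharge at the founding depth q = γ·D_f = 15.8 × 2.2 = 34.76 kPa.
q_ult = c·N_c + q·N_q + 0.5·γ·B·N_γ
     = 1 × 23.942 + 34.76 × 13.199 + 0.5 × 15.8 × 1.11 × 14.5
     = 23.942 + 458.8 + 127.15 = 609.9 kPa.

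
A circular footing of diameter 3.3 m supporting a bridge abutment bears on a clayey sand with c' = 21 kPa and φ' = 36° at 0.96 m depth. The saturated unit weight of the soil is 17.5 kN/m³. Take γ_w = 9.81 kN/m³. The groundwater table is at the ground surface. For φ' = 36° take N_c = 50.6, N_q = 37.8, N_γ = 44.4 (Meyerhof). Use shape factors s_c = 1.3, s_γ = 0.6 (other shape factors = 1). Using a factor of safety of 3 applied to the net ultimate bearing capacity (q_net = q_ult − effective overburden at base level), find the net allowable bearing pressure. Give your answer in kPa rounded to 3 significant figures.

With the water table at the surface the whole profile is submerged: γ' = 17.5 − 9.81 = 7.69 kN/m³, so q = γ'·D_f = 7.3824 kPa; the same γ' applies in the ½γBN_γ term.
q_ult = c·N_c·s_c + q·N_q + 0.5·γ·B·N_γ·s_γ
     = 21 × 50.6 × 1.3 + 7.3824 × 37.8 + 0.5 × 7.69 × 3.3 × 44.4 × 0.6
     = 1381.4 + 279.05 + 338.02 = 1998.5 kPa.
Net ultimate: q_net = 1998.5 − 7.3824 = 1991.1 kPa.
q_all(net) = 1991.1 / 3 = 663.69 kPa.

q_all(net) ≈ 664 kPa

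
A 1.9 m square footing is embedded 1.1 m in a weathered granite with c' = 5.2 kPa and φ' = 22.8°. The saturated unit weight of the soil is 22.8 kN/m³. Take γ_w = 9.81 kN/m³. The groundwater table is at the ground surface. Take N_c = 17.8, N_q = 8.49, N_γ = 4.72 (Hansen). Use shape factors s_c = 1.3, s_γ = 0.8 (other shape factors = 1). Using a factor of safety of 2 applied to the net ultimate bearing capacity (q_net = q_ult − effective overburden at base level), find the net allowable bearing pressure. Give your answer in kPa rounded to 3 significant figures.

With the water table at the surface the whole profile is submerged: γ' = 22.8 − 9.81 = 12.99 kN/m³, so q = γ'·D_f = 14.289 kPa; the same γ' applies in the ½γBN_γ term.
q_ult = c·N_c·s_c + q·N_q + 0.5·γ·B·N_γ·s_γ
     = 5.2 × 17.8 × 1.3 + 14.289 × 8.49 + 0.5 × 12.99 × 1.9 × 4.72 × 0.8
     = 120.33 + 121.31 + 46.598 = 288.24 kPa.
Net ultimate: q_net = 288.24 − 14.289 = 273.95 kPa.
q_all(net) = 273.95 / 2 = 136.98 kPa.

q_all(net) ≈ 137 kPa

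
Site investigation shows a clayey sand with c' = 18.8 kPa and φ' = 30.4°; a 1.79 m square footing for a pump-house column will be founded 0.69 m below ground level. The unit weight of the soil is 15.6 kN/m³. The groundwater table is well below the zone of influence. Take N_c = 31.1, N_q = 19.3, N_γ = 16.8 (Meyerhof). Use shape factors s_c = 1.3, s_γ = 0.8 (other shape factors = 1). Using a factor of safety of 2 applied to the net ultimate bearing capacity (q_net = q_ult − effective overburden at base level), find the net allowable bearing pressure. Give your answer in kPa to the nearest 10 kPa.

Overburden at base level: q = 15.6 × 0.69 = 10.764 kPa.
Cohesion term c·N_c·s_c = 18.8 × 31.1 × 1.3 = 760.08 kPa; surcharge term q·N_q = 10.764 × 19.3 = 207.75 kPa; self-weight term 0.5·γ·B·N_γ·s_γ = 0.5 × 15.6 × 1.79 × 16.8 × 0.8 = 187.65 kPa.
q_ult = 760.08 + 207.75 + 187.65 = 1155.5 kPa.
Net ultimate: q_net = 1155.5 − 10.764 = 1144.7 kPa.
q_all(net) = 1144.7 / 2 = 572.36 kPa.

q_all(net) ≈ 570 kPa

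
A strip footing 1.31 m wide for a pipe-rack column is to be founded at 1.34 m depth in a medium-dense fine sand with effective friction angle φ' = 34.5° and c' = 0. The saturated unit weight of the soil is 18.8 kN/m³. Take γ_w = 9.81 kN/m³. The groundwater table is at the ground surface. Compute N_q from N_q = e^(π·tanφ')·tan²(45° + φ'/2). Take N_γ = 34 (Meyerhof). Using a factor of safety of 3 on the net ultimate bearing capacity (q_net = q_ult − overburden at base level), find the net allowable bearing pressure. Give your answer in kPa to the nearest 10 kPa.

q_all(net) ≈ 190 kPa

N_q = e^(π·tan34.5°)·tan²(62.25°) = 31.3.
With the water table at the surface the whole profile is submerged: γ' = 18.8 − 9.81 = 8.99 kN/m³, so q = γ'·D_f = 12.047 kPa; the same γ' applies in the ½γBN_γ term.
q_ult = q·N_q + 0.5·γ·B·N_γ
     = 12.047 × 31.299 + 0.5 × 8.99 × 1.31 × 34
     = 377.05 + 200.21 = 577.25 kPa.
q_net = 577.25 − 12.047 = 565.21 kPa.
q_all(net) = 565.21 / 3 = 188.4 kPa.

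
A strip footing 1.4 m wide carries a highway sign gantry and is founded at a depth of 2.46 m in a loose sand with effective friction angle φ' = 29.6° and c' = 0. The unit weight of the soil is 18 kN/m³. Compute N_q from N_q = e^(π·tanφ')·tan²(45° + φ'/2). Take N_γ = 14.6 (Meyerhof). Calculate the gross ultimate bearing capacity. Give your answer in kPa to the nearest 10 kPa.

tan29.6° = 0.5681, so N_q = e^(π×0.5681)·tan²(59.8°) = 5.958 × 2.952 = 17.59.
Overburden at base level: q = 18 × 2.46 = 44.28 kPa.
Surcharge term q·N_q = 44.28 × 17.588 = 778.78 kPa; self-weight term 0.5·γ·B·N_γ = 0.5 × 18 × 1.4 × 14.6 = 183.96 kPa.
q_ult = 778.78 + 183.96 = 962.74 kPa.

q_ult ≈ 960 kPa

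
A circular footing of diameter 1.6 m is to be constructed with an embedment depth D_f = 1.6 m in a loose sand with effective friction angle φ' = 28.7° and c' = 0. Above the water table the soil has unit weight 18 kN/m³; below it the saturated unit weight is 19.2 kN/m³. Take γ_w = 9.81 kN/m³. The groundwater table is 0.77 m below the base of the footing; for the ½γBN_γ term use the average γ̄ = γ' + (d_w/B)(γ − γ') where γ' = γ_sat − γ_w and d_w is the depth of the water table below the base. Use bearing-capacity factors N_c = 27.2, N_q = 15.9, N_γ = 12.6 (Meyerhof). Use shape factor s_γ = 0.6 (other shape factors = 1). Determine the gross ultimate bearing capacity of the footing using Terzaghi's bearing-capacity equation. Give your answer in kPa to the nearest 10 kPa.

q_ult ≈ 540 kPa

Effective surcharge at the founding depth q = γ·D_f = 18 × 1.6 = 28.8 kPa.
With d_w = 0.77 m < B, γ̄ = 9.39 + (0.77/1.6) × (18 − 9.39) = 13.534 kN/m³.
q_ult = q·N_q + 0.5·γ·B·N_γ·s_γ
     = 28.8 × 15.9 + 0.5 × 13.534 × 1.6 × 12.6 × 0.6
     = 457.92 + 81.851 = 539.77 kPa.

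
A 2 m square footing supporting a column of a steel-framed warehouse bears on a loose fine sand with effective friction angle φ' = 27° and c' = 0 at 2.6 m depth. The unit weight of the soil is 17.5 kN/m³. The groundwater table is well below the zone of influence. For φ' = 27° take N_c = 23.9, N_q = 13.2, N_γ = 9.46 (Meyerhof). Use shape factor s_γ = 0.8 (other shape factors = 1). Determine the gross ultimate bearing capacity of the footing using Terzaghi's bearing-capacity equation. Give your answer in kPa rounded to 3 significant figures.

q_ult ≈ 733 kPa

q = γ·D_f = 17.5 × 2.6 = 45.5 kPa.
q·N_q = 45.5 × 13.2 = 600.6 kPa
0.5·γ·B·N_γ·s_γ = 0.5 × 17.5 × 2 × 9.46 × 0.8 = 132.44 kPa
q_ult = 600.6 + 132.44 = 733.04 kPa.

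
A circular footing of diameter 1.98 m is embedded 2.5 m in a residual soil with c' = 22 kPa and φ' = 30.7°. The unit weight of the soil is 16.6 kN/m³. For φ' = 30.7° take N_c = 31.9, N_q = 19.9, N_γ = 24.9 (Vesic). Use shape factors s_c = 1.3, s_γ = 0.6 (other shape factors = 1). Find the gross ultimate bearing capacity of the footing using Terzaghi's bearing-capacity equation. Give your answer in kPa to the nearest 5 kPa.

q_ult ≈ 1985 kPa

q = γ·D_f = 16.6 × 2.5 = 41.5 kPa.
c·N_c·s_c = 22 × 31.9 × 1.3 = 912.34 kPa
q·N_q = 41.5 × 19.9 = 825.85 kPa
0.5·γ·B·N_γ·s_γ = 0.5 × 16.6 × 1.98 × 24.9 × 0.6 = 245.52 kPa
q_ult = 912.34 + 825.85 + 245.52 = 1983.7 kPa.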